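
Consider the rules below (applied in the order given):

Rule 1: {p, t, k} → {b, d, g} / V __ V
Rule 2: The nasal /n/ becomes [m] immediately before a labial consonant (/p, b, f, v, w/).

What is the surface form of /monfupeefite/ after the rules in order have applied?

momfubeefide

Rule 1 (intervocalic voicing): /p/ is a voiceless stop between vowels /u/ and /e/, so it voices to [b]. /t/ is a voiceless stop between vowels /i/ and /e/, so it voices to [d]. /monfupeefite/ → monfubeefide.
Rule 2 (nasal place assimilation): /n/ precedes the labial consonant /f/, so it assimilates in place to [m]. /monfubeefide/ → momfubeefide.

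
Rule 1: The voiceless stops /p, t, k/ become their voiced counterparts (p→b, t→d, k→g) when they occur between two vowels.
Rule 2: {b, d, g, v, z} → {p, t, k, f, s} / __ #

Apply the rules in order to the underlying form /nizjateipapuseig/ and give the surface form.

nizjadeibabuseik

Rule 1 (intervocalic voicing): /t/ is a voiceless stop between vowels /a/ and /e/, so it voices to [d]. /p/ is a voiceless stop between vowels /i/ and /a/, so it voices to [b]. /p/ is a voiceless stop between vowels /a/ and /u/, so it voices to [b]. /nizjateipapuseig/ → nizjadeibabuseig.
Rule 2 (final devoicing): /g/ is a voiced obstruent in word-final position, so it devoices to [k]. /nizjadeibabuseig/ → nizjadeibabuseik.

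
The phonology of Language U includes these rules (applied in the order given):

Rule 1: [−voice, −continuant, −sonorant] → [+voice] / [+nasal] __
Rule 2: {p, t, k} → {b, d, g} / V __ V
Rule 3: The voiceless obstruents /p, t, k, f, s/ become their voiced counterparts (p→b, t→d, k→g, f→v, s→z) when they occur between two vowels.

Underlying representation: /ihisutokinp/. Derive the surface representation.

ihizudoginb

Rule 1 (post-nasal voicing): /p/ is a voiceless stop immediately after the nasal /n/, so it voices to [b]. /ihisutokinp/ → ihisutokinb.
Rule 2 (intervocalic voicing): /t/ is a voiceless stop between vowels /u/ and /o/, so it voices to [d]. /k/ is a voiceless stop between vowels /o/ and /i/, so it voices to [g]. /ihisutokinb/ → ihisudoginb.
Rule 3 (intervocalic voicing): /s/ is a voiceless obstruent between vowels /i/ and /u/, so it voices to [z]. /ihisudoginb/ → ihizudoginb.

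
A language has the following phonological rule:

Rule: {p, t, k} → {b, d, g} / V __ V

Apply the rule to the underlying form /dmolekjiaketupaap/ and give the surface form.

Scanning /dmolekjiaketupaap/: /k/ at position 6 is not in the conditioning environment; /k/ is a voiceless stop between vowels /a/ and /e/, so it voices to [g]; /t/ is a voiceless stop between vowels /e/ and /u/, so it voices to [d]; /p/ is a voiceless stop between vowels /u/ and /a/, so it voices to [b]; /p/ at position 17 is not in the conditioning environment.
Result: [dmolekjiagedubaap].

dmolekjiagedubaap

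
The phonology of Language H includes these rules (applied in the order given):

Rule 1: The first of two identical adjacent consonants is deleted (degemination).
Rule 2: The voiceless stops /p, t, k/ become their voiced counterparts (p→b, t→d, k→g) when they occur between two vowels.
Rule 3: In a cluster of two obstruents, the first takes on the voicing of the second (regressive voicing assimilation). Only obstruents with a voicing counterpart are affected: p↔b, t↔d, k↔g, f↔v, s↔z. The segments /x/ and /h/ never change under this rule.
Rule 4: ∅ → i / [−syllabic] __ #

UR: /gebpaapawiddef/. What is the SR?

geppaabawidefi

Rule 1 (degemination): /dd/ is a geminate; the first /d/ deletes. /gebpaapawiddef/ → gebpaapawidef.
Rule 2 (intervocalic voicing): /p/ is a voiceless stop between vowels /a/ and /a/, so it voices to [b]. /gebpaapawidef/ → gebpaabawidef.
Rule 3 (regressive voicing assimilation): /b/ precedes the voiceless obstruent /p/, so it devoices to [p] by assimilation. /gebpaabawidef/ → geppaabawidef.
Rule 4 (final i-epenthesis): the form ends in the consonant /f/, so [i] is inserted word-finally. /geppaabawidef/ → geppaabawidefi.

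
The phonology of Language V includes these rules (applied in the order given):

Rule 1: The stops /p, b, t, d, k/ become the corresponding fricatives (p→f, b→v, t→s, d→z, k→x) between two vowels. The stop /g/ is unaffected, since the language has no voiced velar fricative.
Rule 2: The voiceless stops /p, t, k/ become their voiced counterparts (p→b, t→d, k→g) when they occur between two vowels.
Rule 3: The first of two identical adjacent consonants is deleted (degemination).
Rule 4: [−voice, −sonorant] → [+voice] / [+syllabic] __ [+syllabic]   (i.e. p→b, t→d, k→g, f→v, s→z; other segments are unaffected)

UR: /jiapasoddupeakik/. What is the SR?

jiavazoduveaxik

Rule 1 (intervocalic spirantization): /p/ is a stop between vowels /a/ and /a/, so it spirantizes to the fricative [f]. /p/ is a stop between vowels /u/ and /e/, so it spirantizes to the fricative [f]. /k/ is a stop between vowels /a/ and /i/, so it spirantizes to the fricative [x]. /jiapasoddupeakik/ → jiafasoddufeaxik.
Rule 2 (intervocalic voicing): no segment meets the environment; /jiafasoddufeaxik/ is unchanged.
Rule 3 (degemination): /dd/ is a geminate; the first /d/ deletes. /jiafasoddufeaxik/ → jiafasodufeaxik.
Rule 4 (intervocalic voicing): /f/ is a voiceless obstruent between vowels /a/ and /a/, so it voices to [v]. /s/ is a voiceless obstruent between vowels /a/ and /o/, so it voices to [z]. /f/ is a voiceless obstruent between vowels /u/ and /e/, so it voices to [v]. /jiafasodufeaxik/ → jiavazoduveaxik.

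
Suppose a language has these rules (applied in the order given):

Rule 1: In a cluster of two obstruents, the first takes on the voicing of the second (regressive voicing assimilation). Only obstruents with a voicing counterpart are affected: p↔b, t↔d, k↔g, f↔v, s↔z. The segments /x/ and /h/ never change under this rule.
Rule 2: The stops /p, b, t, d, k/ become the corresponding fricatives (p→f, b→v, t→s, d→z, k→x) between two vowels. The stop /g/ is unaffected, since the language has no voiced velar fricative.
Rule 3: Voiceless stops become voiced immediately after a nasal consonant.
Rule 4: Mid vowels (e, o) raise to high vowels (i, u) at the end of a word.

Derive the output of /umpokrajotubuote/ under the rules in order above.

umbokrajosuvuosi

Rule 1 (regressive voicing assimilation): no segment meets the environment; /umpokrajotubuote/ is unchanged.
Rule 2 (intervocalic spirantization): /t/ is a stop between vowels /o/ and /u/, so it spirantizes to the fricative [s]. /b/ is a stop between vowels /u/ and /u/, so it spirantizes to the fricative [v]. /t/ is a stop between vowels /o/ and /e/, so it spirantizes to the fricative [s]. /umpokrajotubuote/ → umpokrajosuvuose.
Rule 3 (post-nasal voicing): /p/ is a voiceless stop immediately after the nasal /m/, so it voices to [b]. /umpokrajosuvuose/ → umbokrajosuvuose.
Rule 4 (final vowel raising): /e/ is a mid vowel in word-final position, so it raises to [i]. /umbokrajosuvuose/ → umbokrajosuvuosi.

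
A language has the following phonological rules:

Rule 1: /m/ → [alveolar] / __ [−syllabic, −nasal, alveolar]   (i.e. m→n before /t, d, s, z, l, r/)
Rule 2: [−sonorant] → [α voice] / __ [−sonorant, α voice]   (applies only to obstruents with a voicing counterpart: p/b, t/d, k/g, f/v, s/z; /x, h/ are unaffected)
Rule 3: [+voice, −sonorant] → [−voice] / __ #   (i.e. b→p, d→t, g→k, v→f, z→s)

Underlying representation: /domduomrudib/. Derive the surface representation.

donduonrudip

Rule 1 (nasal place assimilation): /m/ precedes the alveolar consonant /d/, so it assimilates in place to [n]. /m/ precedes the alveolar consonant /r/, so it assimilates in place to [n]. /domduomrudib/ → donduonrudib.
Rule 2 (regressive voicing assimilation): no segment meets the environment; /donduonrudib/ is unchanged.
Rule 3 (final devoicing): /b/ is a voiced obstruent in word-final position, so it devoices to [p]. /donduonrudib/ → donduonrudip.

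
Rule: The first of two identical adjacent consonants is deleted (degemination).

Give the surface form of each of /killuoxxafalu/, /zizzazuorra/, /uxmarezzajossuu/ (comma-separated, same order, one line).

/killuoxxafalu/: /ll/ is a geminate; the first /l/ deletes. /xx/ is a geminate; the first /x/ deletes. → [kiluoxafalu].
/zizzazuorra/: /zz/ is a geminate; the first /z/ deletes. /rr/ is a geminate; the first /r/ deletes. → [zizazuora].
/uxmarezzajossuu/: /zz/ is a geminate; the first /z/ deletes. /ss/ is a geminate; the first /s/ deletes. → [uxmarezajosuu].

kiluoxafalu, zizazuora, uxmarezajosuu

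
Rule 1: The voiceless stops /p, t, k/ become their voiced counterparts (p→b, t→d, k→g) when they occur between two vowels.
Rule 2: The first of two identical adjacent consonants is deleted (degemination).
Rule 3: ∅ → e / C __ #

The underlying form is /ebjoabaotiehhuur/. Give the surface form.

ebjoabaodiehuure

Rule 1 (intervocalic voicing): /t/ is a voiceless stop between vowels /o/ and /i/, so it voices to [d]. /ebjoabaotiehhuur/ → ebjoabaodiehhuur.
Rule 2 (degemination): /hh/ is a geminate; the first /h/ deletes. /ebjoabaodiehhuur/ → ebjoabaodiehuur.
Rule 3 (final e-epenthesis): the form ends in the consonant /r/, so [e] is inserted word-finally. /ebjoabaodiehuur/ → ebjoabaodiehuure.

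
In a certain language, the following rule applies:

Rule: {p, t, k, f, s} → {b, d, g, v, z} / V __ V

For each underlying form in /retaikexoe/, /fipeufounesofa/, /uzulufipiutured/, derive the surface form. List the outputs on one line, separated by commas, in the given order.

redaigexoe, fibeuvounezova, uzuluvibiudured

/retaikexoe/: /t/ is a voiceless obstruent between vowels /e/ and /a/, so it voices to [d]. /k/ is a voiceless obstruent between vowels /i/ and /e/, so it voices to [g]. → [redaigexoe].
/fipeufounesofa/: /p/ is a voiceless obstruent between vowels /i/ and /e/, so it voices to [b]. /f/ is a voiceless obstruent between vowels /u/ and /o/, so it voices to [v]. /s/ is a voiceless obstruent between vowels /e/ and /o/, so it voices to [z]. /f/ is a voiceless obstruent between vowels /o/ and /a/, so it voices to [v]. → [fibeuvounezova].
/uzulufipiutured/: /f/ is a voiceless obstruent between vowels /u/ and /i/, so it voices to [v]. /p/ is a voiceless obstruent between vowels /i/ and /i/, so it voices to [b]. /t/ is a voiceless obstruent between vowels /u/ and /u/, so it voices to [d]. → [uzuluvibiudured].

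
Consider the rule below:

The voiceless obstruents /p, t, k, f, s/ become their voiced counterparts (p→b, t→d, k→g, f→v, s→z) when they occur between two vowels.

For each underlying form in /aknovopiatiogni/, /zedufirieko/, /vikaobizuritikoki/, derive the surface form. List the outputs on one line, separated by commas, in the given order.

aknovobiadiogni, zeduviriego, vigaobizuridigogi

/aknovopiatiogni/: /p/ is a voiceless obstruent between vowels /o/ and /i/, so it voices to [b]. /t/ is a voiceless obstruent between vowels /a/ and /i/, so it voices to [d]. → [aknovobiadiogni].
/zedufirieko/: /f/ is a voiceless obstruent between vowels /u/ and /i/, so it voices to [v]. /k/ is a voiceless obstruent between vowels /e/ and /o/, so it voices to [g]. → [zeduviriego].
/vikaobizuritikoki/: /k/ is a voiceless obstruent between vowels /i/ and /a/, so it voices to [g]. /t/ is a voiceless obstruent between vowels /i/ and /i/, so it voices to [d]. /k/ is a voiceless obstruent between vowels /i/ and /o/, so it voices to [g]. /k/ is a voiceless obstruent between vowels /o/ and /i/, so it voices to [g]. → [vigaobizuridigogi].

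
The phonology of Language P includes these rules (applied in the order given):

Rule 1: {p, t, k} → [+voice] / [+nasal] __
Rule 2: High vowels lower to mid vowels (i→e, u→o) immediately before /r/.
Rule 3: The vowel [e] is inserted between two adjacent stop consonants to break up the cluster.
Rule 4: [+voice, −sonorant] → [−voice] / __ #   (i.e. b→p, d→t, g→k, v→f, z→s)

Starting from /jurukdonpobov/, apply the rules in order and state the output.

Rule 1 (post-nasal voicing): /p/ is a voiceless stop immediately after the nasal /n/, so it voices to [b]. /jurukdonpobov/ → jurukdonbobov.
Rule 2 (pre-rhotic lowering): /u/ is a high vowel immediately before /r/, so it lowers to [o]. /jurukdonbobov/ → jorukdonbobov.
Rule 3 (stop-cluster e-epenthesis): /k/ and /d/ form a stop–stop cluster, so [e] is inserted between them. /jorukdonbobov/ → jorukedonbobov.
Rule 4 (final devoicing): /v/ is a voiced obstruent in word-final position, so it devoices to [f]. /jorukedonbobov/ → jorukedonbobof.

jorukedonbobof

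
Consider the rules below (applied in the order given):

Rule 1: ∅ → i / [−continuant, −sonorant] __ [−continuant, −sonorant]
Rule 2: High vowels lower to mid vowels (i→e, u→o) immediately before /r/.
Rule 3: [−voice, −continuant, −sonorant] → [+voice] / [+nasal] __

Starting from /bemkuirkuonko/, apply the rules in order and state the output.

bemguerkuongo

Rule 1 (stop-cluster i-epenthesis): no segment meets the environment; /bemkuirkuonko/ is unchanged.
Rule 2 (pre-rhotic lowering): /i/ is a high vowel immediately before /r/, so it lowers to [e]. /bemkuirkuonko/ → bemkuerkuonko.
Rule 3 (post-nasal voicing): /k/ is a voiceless stop immediately after the nasal /m/, so it voices to [g]. /k/ is a voiceless stop immediately after the nasal /n/, so it voices to [g]. /bemkuerkuonko/ → bemguerkuongo.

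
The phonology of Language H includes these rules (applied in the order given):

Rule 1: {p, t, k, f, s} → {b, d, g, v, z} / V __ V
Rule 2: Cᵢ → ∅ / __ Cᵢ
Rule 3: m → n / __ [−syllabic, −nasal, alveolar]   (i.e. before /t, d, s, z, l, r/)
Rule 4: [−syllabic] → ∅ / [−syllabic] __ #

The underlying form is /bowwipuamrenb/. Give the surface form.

bowibuanren

Rule 1 (intervocalic voicing): /p/ is a voiceless obstruent between vowels /i/ and /u/, so it voices to [b]. /bowwipuamrenb/ → bowwibuamrenb.
Rule 2 (degemination): /ww/ is a geminate; the first /w/ deletes. /bowwibuamrenb/ → bowibuamrenb.
Rule 3 (nasal place assimilation): /m/ precedes the alveolar consonant /r/, so it assimilates in place to [n]. /bowibuamrenb/ → bowibuanrenb.
Rule 4 (final cluster simplification): /b/ is the second consonant of a word-final cluster /nb/, so it deletes. /bowibuanrenb/ → bowibuanren.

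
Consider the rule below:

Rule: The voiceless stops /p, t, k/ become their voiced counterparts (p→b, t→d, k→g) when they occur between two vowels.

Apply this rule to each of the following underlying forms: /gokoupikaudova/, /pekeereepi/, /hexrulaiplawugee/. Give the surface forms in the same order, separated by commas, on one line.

gogoubigaudova, pegeereebi, hexrulaiplawugee

/gokoupikaudova/: /k/ is a voiceless stop between vowels /o/ and /o/, so it voices to [g]. /p/ is a voiceless stop between vowels /u/ and /i/, so it voices to [b]. /k/ is a voiceless stop between vowels /i/ and /a/, so it voices to [g]. → [gogoubigaudova].
/pekeereepi/: /k/ is a voiceless stop between vowels /e/ and /e/, so it voices to [g]. /p/ is a voiceless stop between vowels /e/ and /i/, so it voices to [b]. → [pegeereebi].
/hexrulaiplawugee/: the rule's environment is not met; surfaces unchanged as [hexrulaiplawugee].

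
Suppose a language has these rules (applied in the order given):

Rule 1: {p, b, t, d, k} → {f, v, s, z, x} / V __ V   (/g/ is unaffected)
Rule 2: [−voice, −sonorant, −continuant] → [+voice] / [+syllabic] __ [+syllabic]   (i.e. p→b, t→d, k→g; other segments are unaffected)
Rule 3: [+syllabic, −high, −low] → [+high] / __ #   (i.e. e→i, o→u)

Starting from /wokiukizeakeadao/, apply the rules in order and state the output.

Rule 1 (intervocalic spirantization): /k/ is a stop between vowels /o/ and /i/, so it spirantizes to the fricative [x]. /k/ is a stop between vowels /u/ and /i/, so it spirantizes to the fricative [x]. /k/ is a stop between vowels /a/ and /e/, so it spirantizes to the fricative [x]. /d/ is a stop between vowels /a/ and /a/, so it spirantizes to the fricative [z]. /wokiukizeakeadao/ → woxiuxizeaxeazao.
Rule 2 (intervocalic voicing): no segment meets the environment; /woxiuxizeaxeazao/ is unchanged.
Rule 3 (final vowel raising): /o/ is a mid vowel in word-final position, so it raises to [u]. /woxiuxizeaxeazao/ → woxiuxizeaxeazau.

woxiuxizeaxeazau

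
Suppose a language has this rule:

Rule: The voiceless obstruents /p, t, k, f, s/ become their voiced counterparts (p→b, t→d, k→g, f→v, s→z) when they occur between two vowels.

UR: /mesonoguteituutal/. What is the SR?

mezonogudeiduudal

/s/ is a voiceless obstruent between vowels /e/ and /o/, so it voices to [z].
/t/ is a voiceless obstruent between vowels /u/ and /e/, so it voices to [d].
/t/ is a voiceless obstruent between vowels /i/ and /u/, so it voices to [d].
/t/ is a voiceless obstruent between vowels /u/ and /a/, so it voices to [d].
Surface form: [mezonogudeiduudal].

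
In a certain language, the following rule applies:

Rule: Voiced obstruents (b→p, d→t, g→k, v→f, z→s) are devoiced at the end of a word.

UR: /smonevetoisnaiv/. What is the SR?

smonevetoisnaif

Scanning /smonevetoisnaiv/: /v/ at position 6 is not in the conditioning environment; /v/ is a voiced obstruent in word-final position, so it devoices to [f].
Result: [smonevetoisnaif].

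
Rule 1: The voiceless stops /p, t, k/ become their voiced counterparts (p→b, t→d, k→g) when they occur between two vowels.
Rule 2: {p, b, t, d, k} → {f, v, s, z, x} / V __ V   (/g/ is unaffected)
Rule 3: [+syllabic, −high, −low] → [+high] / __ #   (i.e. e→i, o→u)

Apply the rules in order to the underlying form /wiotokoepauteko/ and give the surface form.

wiozogoevauzegu

Rule 1 (intervocalic voicing): /t/ is a voiceless stop between vowels /o/ and /o/, so it voices to [d]. /k/ is a voiceless stop between vowels /o/ and /o/, so it voices to [g]. /p/ is a voiceless stop between vowels /e/ and /a/, so it voices to [b]. /t/ is a voiceless stop between vowels /u/ and /e/, so it voices to [d]. /k/ is a voiceless stop between vowels /e/ and /o/, so it voices to [g]. /wiotokoepauteko/ → wiodogoebaudego.
Rule 2 (intervocalic spirantization): /d/ is a stop between vowels /o/ and /o/, so it spirantizes to the fricative [z]. /b/ is a stop between vowels /e/ and /a/, so it spirantizes to the fricative [v]. /d/ is a stop between vowels /u/ and /e/, so it spirantizes to the fricative [z]. /wiodogoebaudego/ → wiozogoevauzego.
Rule 3 (final vowel raising): /o/ is a mid vowel in word-final position, so it raises to [u]. /wiozogoevauzego/ → wiozogoevauzegu.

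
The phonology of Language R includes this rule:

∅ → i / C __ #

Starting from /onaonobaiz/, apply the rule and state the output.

onaonobaizi

the form ends in the consonant /z/, so [i] is inserted word-finally.
Surface form: [onaonobaizi].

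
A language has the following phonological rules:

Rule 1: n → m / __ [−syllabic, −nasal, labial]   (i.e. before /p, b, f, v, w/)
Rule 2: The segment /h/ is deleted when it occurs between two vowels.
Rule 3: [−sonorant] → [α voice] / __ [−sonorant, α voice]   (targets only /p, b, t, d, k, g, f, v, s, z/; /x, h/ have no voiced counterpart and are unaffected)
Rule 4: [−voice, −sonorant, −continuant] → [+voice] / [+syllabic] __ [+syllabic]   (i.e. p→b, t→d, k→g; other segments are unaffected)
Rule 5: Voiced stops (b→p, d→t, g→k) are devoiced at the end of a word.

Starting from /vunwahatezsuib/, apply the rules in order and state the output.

Rule 1 (nasal place assimilation): /n/ precedes the labial consonant /w/, so it assimilates in place to [m]. /vunwahatezsuib/ → vumwahatezsuib.
Rule 2 (intervocalic h-deletion): /h/ occurs between vowels /a/ and /a/, so it deletes. /vumwahatezsuib/ → vumwaatezsuib.
Rule 3 (regressive voicing assimilation): /z/ precedes the voiceless obstruent /s/, so it devoices to [s] by assimilation. /vumwaatezsuib/ → vumwaatessuib.
Rule 4 (intervocalic voicing): /t/ is a voiceless stop between vowels /a/ and /e/, so it voices to [d]. /vumwaatessuib/ → vumwaadessuib.
Rule 5 (final devoicing): /b/ is a voiced stop in word-final position, so it devoices to [p]. /vumwaadessuib/ → vumwaadessuip.

vumwaadessuip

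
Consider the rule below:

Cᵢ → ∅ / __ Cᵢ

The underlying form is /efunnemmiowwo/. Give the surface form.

efunemiowo

/nn/ is a geminate; the first /n/ deletes.
/mm/ is a geminate; the first /m/ deletes.
/ww/ is a geminate; the first /w/ deletes.
The other instances of /f/, /n/, /m/, /w/ do not occur in the required environment and remain unchanged.
Surface form: [efunemiowo].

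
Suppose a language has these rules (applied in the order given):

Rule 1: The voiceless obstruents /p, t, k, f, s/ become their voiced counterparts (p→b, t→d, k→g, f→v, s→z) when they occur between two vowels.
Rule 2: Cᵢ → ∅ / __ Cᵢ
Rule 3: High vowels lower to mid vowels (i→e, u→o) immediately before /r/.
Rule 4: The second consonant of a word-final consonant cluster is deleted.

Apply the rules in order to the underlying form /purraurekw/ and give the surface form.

poraorek

Rule 1 (intervocalic voicing): no segment meets the environment; /purraurekw/ is unchanged.
Rule 2 (degemination): /rr/ is a geminate; the first /r/ deletes. /purraurekw/ → puraurekw.
Rule 3 (pre-rhotic lowering): /u/ is a high vowel immediately before /r/, so it lowers to [o]. /u/ is a high vowel immediately before /r/, so it lowers to [o]. /puraurekw/ → poraorekw.
Rule 4 (final cluster simplification): /w/ is the second consonant of a word-final cluster /kw/, so it deletes. /poraorekw/ → poraorek.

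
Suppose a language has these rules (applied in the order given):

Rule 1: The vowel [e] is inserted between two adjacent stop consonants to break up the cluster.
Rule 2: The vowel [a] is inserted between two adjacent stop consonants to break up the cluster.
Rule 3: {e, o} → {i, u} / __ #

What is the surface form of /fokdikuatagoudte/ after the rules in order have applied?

Rule 1 (stop-cluster e-epenthesis): /k/ and /d/ form a stop–stop cluster, so [e] is inserted between them. /d/ and /t/ form a stop–stop cluster, so [e] is inserted between them. /fokdikuatagoudte/ → fokedikuatagoudete.
Rule 2 (stop-cluster a-epenthesis): no segment meets the environment; /fokedikuatagoudete/ is unchanged.
Rule 3 (final vowel raising): /e/ is a mid vowel in word-final position, so it raises to [i]. /fokedikuatagoudete/ → fokedikuatagoudeti.

fokedikuatagoudeti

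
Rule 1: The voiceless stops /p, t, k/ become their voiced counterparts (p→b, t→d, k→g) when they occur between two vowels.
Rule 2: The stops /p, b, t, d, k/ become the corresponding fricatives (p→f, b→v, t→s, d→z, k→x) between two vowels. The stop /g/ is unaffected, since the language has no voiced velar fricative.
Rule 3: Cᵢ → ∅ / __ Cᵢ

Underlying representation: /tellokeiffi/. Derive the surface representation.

Rule 1 (intervocalic voicing): /k/ is a voiceless stop between vowels /o/ and /e/, so it voices to [g]. /tellokeiffi/ → tellogeiffi.
Rule 2 (intervocalic spirantization): no segment meets the environment; /tellogeiffi/ is unchanged.
Rule 3 (degemination): /ll/ is a geminate; the first /l/ deletes. /ff/ is a geminate; the first /f/ deletes. /tellogeiffi/ → telogeifi.

telogeifi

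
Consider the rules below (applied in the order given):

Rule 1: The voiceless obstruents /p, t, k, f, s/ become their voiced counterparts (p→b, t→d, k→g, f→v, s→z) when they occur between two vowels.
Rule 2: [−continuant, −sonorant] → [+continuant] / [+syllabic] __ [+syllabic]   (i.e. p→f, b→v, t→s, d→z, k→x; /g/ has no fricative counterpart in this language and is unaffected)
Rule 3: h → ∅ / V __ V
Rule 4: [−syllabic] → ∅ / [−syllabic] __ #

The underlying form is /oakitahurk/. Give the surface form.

Rule 1 (intervocalic voicing): /k/ is a voiceless obstruent between vowels /a/ and /i/, so it voices to [g]. /t/ is a voiceless obstruent between vowels /i/ and /a/, so it voices to [d]. /oakitahurk/ → oagidahurk.
Rule 2 (intervocalic spirantization): /d/ is a stop between vowels /i/ and /a/, so it spirantizes to the fricative [z]. /oagidahurk/ → oagizahurk.
Rule 3 (intervocalic h-deletion): /h/ occurs between vowels /a/ and /u/, so it deletes. /oagizahurk/ → oagizaurk.
Rule 4 (final cluster simplification): /k/ is the second consonant of a word-final cluster /rk/, so it deletes. /oagizaurk/ → oagizaur.

oagizaur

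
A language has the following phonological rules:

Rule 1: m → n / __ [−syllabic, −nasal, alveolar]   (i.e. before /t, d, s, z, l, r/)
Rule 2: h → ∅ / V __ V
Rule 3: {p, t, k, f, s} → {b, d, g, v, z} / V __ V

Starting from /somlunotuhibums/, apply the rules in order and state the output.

Rule 1 (nasal place assimilation): /m/ precedes the alveolar consonant /l/, so it assimilates in place to [n]. /m/ precedes the alveolar consonant /s/, so it assimilates in place to [n]. /somlunotuhibums/ → sonlunotuhibuns.
Rule 2 (intervocalic h-deletion): /h/ occurs between vowels /u/ and /i/, so it deletes. /sonlunotuhibuns/ → sonlunotuibuns.
Rule 3 (intervocalic voicing): /t/ is a voiceless obstruent between vowels /o/ and /u/, so it voices to [d]. /sonlunotuibuns/ → sonlunoduibuns.

sonlunoduibuns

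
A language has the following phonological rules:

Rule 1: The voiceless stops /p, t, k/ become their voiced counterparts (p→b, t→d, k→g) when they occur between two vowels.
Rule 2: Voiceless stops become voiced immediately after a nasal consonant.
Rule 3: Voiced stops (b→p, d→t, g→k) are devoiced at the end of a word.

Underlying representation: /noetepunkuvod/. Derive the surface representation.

Rule 1 (intervocalic voicing): /t/ is a voiceless stop between vowels /e/ and /e/, so it voices to [d]. /p/ is a voiceless stop between vowels /e/ and /u/, so it voices to [b]. /noetepunkuvod/ → noedebunkuvod.
Rule 2 (post-nasal voicing): /k/ is a voiceless stop immediately after the nasal /n/, so it voices to [g]. /noedebunkuvod/ → noedebunguvod.
Rule 3 (final devoicing): /d/ is a voiced stop in word-final position, so it devoices to [t]. /noedebunguvod/ → noedebunguvot.

noedebunguvot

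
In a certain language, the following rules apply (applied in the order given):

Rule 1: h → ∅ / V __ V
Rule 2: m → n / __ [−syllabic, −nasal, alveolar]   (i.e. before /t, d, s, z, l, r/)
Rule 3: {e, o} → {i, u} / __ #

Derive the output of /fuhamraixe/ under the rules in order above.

Rule 1 (intervocalic h-deletion): /h/ occurs between vowels /u/ and /a/, so it deletes. /fuhamraixe/ → fuamraixe.
Rule 2 (nasal place assimilation): /m/ precedes the alveolar consonant /r/, so it assimilates in place to [n]. /fuamraixe/ → fuanraixe.
Rule 3 (final vowel raising): /e/ is a mid vowel in word-final position, so it raises to [i]. /fuanraixe/ → fuanraixi.

fuanraixi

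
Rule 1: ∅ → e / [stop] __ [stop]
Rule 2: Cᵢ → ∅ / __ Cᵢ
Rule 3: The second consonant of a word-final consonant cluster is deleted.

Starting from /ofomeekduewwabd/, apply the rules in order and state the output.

ofomeekeduewabed

Rule 1 (stop-cluster e-epenthesis): /k/ and /d/ form a stop–stop cluster, so [e] is inserted between them. /b/ and /d/ form a stop–stop cluster, so [e] is inserted between them. /ofomeekduewwabd/ → ofomeekeduewwabed.
Rule 2 (degemination): /ww/ is a geminate; the first /w/ deletes. /ofomeekeduewwabed/ → ofomeekeduewabed.
Rule 3 (final cluster simplification): no segment meets the environment; /ofomeekeduewabed/ is unchanged.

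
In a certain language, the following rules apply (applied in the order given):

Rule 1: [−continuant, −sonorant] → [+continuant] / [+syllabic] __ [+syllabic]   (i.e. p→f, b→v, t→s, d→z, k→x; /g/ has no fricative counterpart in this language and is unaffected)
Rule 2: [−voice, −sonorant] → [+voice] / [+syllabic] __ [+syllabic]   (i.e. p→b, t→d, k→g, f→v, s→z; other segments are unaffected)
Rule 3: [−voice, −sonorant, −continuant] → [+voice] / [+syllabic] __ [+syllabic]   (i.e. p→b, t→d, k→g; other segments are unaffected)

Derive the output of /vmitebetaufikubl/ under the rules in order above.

vmizevezauvixubl

Rule 1 (intervocalic spirantization): /t/ is a stop between vowels /i/ and /e/, so it spirantizes to the fricative [s]. /b/ is a stop between vowels /e/ and /e/, so it spirantizes to the fricative [v]. /t/ is a stop between vowels /e/ and /a/, so it spirantizes to the fricative [s]. /k/ is a stop between vowels /i/ and /u/, so it spirantizes to the fricative [x]. /vmitebetaufikubl/ → vmisevesaufixubl.
Rule 2 (intervocalic voicing): /s/ is a voiceless obstruent between vowels /i/ and /e/, so it voices to [z]. /s/ is a voiceless obstruent between vowels /e/ and /a/, so it voices to [z]. /f/ is a voiceless obstruent between vowels /u/ and /i/, so it voices to [v]. /vmisevesaufixubl/ → vmizevezauvixubl.
Rule 3 (intervocalic voicing): no segment meets the environment; /vmizevezauvixubl/ is unchanged.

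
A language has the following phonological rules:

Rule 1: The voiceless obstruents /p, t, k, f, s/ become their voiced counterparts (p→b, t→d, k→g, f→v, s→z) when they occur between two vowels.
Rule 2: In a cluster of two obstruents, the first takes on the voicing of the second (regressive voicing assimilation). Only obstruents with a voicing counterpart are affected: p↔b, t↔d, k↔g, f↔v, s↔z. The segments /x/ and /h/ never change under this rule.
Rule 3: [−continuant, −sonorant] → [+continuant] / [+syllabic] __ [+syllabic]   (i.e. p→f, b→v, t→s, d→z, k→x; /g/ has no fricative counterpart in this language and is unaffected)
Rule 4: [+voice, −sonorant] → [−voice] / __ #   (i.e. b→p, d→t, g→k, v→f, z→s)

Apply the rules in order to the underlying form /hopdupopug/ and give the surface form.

Rule 1 (intervocalic voicing): /p/ is a voiceless obstruent between vowels /u/ and /o/, so it voices to [b]. /p/ is a voiceless obstruent between vowels /o/ and /u/, so it voices to [b]. /hopdupopug/ → hopdubobug.
Rule 2 (regressive voicing assimilation): /p/ precedes the voiced obstruent /d/, so it voices to [b] by assimilation. /hopdubobug/ → hobdubobug.
Rule 3 (intervocalic spirantization): /b/ is a stop between vowels /u/ and /o/, so it spirantizes to the fricative [v]. /b/ is a stop between vowels /o/ and /u/, so it spirantizes to the fricative [v]. /hobdubobug/ → hobduvovug.
Rule 4 (final devoicing): /g/ is a voiced obstruent in word-final position, so it devoices to [k]. /hobduvovug/ → hobduvovuk.

hobduvovuk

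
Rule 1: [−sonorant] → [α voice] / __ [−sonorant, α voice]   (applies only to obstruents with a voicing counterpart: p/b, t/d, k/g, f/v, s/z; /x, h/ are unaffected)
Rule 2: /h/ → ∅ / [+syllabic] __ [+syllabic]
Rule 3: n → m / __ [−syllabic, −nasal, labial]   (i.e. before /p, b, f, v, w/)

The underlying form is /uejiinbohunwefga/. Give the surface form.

uejiimboumwevga

Rule 1 (regressive voicing assimilation): /f/ precedes the voiced obstruent /g/, so it voices to [v] by assimilation. /uejiinbohunwefga/ → uejiinbohunwevga.
Rule 2 (intervocalic h-deletion): /h/ occurs between vowels /o/ and /u/, so it deletes. /uejiinbohunwevga/ → uejiinbounwevga.
Rule 3 (nasal place assimilation): /n/ precedes the labial consonant /b/, so it assimilates in place to [m]. /n/ precedes the labial consonant /w/, so it assimilates in place to [m]. /uejiinbounwevga/ → uejiimboumwevga.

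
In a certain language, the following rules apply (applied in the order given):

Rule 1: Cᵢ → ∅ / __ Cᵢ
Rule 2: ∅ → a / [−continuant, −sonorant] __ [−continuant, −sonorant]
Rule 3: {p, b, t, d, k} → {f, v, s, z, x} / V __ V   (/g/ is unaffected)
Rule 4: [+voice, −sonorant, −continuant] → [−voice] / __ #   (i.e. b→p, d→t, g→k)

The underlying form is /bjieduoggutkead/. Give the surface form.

Rule 1 (degemination): /gg/ is a geminate; the first /g/ deletes. /bjieduoggutkead/ → bjieduogutkead.
Rule 2 (stop-cluster a-epenthesis): /t/ and /k/ form a stop–stop cluster, so [a] is inserted between them. /bjieduogutkead/ → bjieduogutakead.
Rule 3 (intervocalic spirantization): /d/ is a stop between vowels /e/ and /u/, so it spirantizes to the fricative [z]. /t/ is a stop between vowels /u/ and /a/, so it spirantizes to the fricative [s]. /k/ is a stop between vowels /a/ and /e/, so it spirantizes to the fricative [x]. /bjieduogutakead/ → bjiezuogusaxead.
Rule 4 (final devoicing): /d/ is a voiced stop in word-final position, so it devoices to [t]. /bjiezuogusaxead/ → bjiezuogusaxeat.

bjiezuogusaxeat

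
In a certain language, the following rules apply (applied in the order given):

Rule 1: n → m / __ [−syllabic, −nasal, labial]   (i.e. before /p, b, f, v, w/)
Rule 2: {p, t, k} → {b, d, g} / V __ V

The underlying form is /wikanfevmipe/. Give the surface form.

wigamfevmibe

Rule 1 (nasal place assimilation): /n/ precedes the labial consonant /f/, so it assimilates in place to [m]. /wikanfevmipe/ → wikamfevmipe.
Rule 2 (intervocalic voicing): /k/ is a voiceless stop between vowels /i/ and /a/, so it voices to [g]. /p/ is a voiceless stop between vowels /i/ and /e/, so it voices to [b]. /wikamfevmipe/ → wigamfevmibe.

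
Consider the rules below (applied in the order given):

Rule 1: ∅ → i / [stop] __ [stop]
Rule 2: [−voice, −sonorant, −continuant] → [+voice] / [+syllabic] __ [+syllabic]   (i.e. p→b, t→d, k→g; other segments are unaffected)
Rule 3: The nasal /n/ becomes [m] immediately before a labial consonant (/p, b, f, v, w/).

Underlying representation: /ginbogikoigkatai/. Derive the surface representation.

gimbogigoigigadai

Rule 1 (stop-cluster i-epenthesis): /g/ and /k/ form a stop–stop cluster, so [i] is inserted between them. /ginbogikoigkatai/ → ginbogikoigikatai.
Rule 2 (intervocalic voicing): /k/ is a voiceless stop between vowels /i/ and /o/, so it voices to [g]. /k/ is a voiceless stop between vowels /i/ and /a/, so it voices to [g]. /t/ is a voiceless stop between vowels /a/ and /a/, so it voices to [d]. /ginbogikoigikatai/ → ginbogigoigigadai.
Rule 3 (nasal place assimilation): /n/ precedes the labial consonant /b/, so it assimilates in place to [m]. /ginbogigoigigadai/ → gimbogigoigigadai.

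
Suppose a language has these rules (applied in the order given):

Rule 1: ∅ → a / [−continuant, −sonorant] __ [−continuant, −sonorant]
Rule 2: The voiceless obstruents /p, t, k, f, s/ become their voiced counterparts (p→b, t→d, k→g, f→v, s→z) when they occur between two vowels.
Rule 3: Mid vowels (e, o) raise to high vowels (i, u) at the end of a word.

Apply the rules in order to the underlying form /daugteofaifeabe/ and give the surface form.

daugadeovaiveabi

Rule 1 (stop-cluster a-epenthesis): /g/ and /t/ form a stop–stop cluster, so [a] is inserted between them. /daugteofaifeabe/ → daugateofaifeabe.
Rule 2 (intervocalic voicing): /t/ is a voiceless obstruent between vowels /a/ and /e/, so it voices to [d]. /f/ is a voiceless obstruent between vowels /o/ and /a/, so it voices to [v]. /f/ is a voiceless obstruent between vowels /i/ and /e/, so it voices to [v]. /daugateofaifeabe/ → daugadeovaiveabe.
Rule 3 (final vowel raising): /e/ is a mid vowel in word-final position, so it raises to [i]. /daugadeovaiveabe/ → daugadeovaiveabi.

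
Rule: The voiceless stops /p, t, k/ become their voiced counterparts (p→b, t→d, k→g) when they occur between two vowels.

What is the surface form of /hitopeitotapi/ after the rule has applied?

hidobeidodabi

/t/ is a voiceless stop between vowels /i/ and /o/, so it voices to [d].
/p/ is a voiceless stop between vowels /o/ and /e/, so it voices to [b].
/t/ is a voiceless stop between vowels /i/ and /o/, so it voices to [d].
/t/ is a voiceless stop between vowels /o/ and /a/, so it voices to [d].
/p/ is a voiceless stop between vowels /a/ and /i/, so it voices to [b].
Surface form: [hidobeidodabi].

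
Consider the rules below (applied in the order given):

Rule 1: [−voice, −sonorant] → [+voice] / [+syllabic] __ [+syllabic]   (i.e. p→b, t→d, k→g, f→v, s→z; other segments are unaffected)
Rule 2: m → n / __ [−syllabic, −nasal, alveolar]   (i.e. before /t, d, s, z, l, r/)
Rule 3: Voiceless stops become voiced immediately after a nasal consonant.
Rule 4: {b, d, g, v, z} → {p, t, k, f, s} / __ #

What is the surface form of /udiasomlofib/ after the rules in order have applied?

Rule 1 (intervocalic voicing): /s/ is a voiceless obstruent between vowels /a/ and /o/, so it voices to [z]. /f/ is a voiceless obstruent between vowels /o/ and /i/, so it voices to [v]. /udiasomlofib/ → udiazomlovib.
Rule 2 (nasal place assimilation): /m/ precedes the alveolar consonant /l/, so it assimilates in place to [n]. /udiazomlovib/ → udiazonlovib.
Rule 3 (post-nasal voicing): no segment meets the environment; /udiazonlovib/ is unchanged.
Rule 4 (final devoicing): /b/ is a voiced obstruent in word-final position, so it devoices to [p]. /udiazonlovib/ → udiazonlovip.

udiazonlovip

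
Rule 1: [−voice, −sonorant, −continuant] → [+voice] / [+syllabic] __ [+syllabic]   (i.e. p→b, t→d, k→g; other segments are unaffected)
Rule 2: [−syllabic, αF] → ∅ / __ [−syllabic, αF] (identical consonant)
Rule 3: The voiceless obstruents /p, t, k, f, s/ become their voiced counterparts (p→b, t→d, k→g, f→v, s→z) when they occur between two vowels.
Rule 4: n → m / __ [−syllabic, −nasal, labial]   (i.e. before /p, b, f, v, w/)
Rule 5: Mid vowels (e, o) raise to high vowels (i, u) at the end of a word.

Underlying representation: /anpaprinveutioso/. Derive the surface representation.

ampaprimveudiozu

Rule 1 (intervocalic voicing): /t/ is a voiceless stop between vowels /u/ and /i/, so it voices to [d]. /anpaprinveutioso/ → anpaprinveudioso.
Rule 2 (degemination): no segment meets the environment; /anpaprinveudioso/ is unchanged.
Rule 3 (intervocalic voicing): /s/ is a voiceless obstruent between vowels /o/ and /o/, so it voices to [z]. /anpaprinveudioso/ → anpaprinveudiozo.
Rule 4 (nasal place assimilation): /n/ precedes the labial consonant /p/, so it assimilates in place to [m]. /n/ precedes the labial consonant /v/, so it assimilates in place to [m]. /anpaprinveudiozo/ → ampaprimveudiozo.
Rule 5 (final vowel raising): /o/ is a mid vowel in word-final position, so it raises to [u]. /ampaprimveudiozo/ → ampaprimveudiozu.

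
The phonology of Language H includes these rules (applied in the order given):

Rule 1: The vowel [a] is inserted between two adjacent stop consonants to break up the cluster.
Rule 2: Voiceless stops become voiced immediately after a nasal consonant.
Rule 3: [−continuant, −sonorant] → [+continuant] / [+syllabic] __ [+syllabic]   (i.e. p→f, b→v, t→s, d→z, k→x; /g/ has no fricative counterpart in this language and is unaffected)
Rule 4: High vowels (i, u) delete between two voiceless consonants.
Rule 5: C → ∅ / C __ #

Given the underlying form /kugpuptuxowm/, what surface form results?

Rule 1 (stop-cluster a-epenthesis): /g/ and /p/ form a stop–stop cluster, so [a] is inserted between them. /p/ and /t/ form a stop–stop cluster, so [a] is inserted between them. /kugpuptuxowm/ → kugapupatuxowm.
Rule 2 (post-nasal voicing): no segment meets the environment; /kugapupatuxowm/ is unchanged.
Rule 3 (intervocalic spirantization): /p/ is a stop between vowels /a/ and /u/, so it spirantizes to the fricative [f]. /p/ is a stop between vowels /u/ and /a/, so it spirantizes to the fricative [f]. /t/ is a stop between vowels /a/ and /u/, so it spirantizes to the fricative [s]. /kugapupatuxowm/ → kugafufasuxowm.
Rule 4 (high vowel syncope): /u/ is a high vowel flanked by voiceless consonants /f/ and /f/, so it deletes. /u/ is a high vowel flanked by voiceless consonants /s/ and /x/, so it deletes. /kugafufasuxowm/ → kugaffasxowm.
Rule 5 (final cluster simplification): /m/ is the second consonant of a word-final cluster /wm/, so it deletes. /kugaffasxowm/ → kugaffasxow.

kugaffasxow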